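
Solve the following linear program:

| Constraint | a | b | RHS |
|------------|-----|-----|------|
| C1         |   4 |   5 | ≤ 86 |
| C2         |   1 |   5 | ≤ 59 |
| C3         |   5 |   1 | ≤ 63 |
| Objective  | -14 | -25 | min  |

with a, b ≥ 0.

Evaluate the objective at each vertex of the feasible region:
  z(0, 0) = 0
  z(12.6, 0) = -176.4
  z(10.9, 8.476) = -364.6
  z(9, 10) = -376  ←
  z(0, 11.8) = -295
The minimum is at a = 9, b = 10.

a = 9, b = 10, z = -376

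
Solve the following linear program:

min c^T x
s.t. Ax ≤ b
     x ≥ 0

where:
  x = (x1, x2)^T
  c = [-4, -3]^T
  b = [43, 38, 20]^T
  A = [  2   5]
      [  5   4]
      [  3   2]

Evaluate the objective at each vertex of the feasible region:
  z(0, 0) = 0
  z(6.667, 0) = -26.67
  z(2, 7) = -29  ←
  z(1.059, 8.176) = -28.76
  z(0, 8.6) = -25.8
The minimum is at x1 = 2, x2 = 7.

x1 = 2, x2 = 7, z = -29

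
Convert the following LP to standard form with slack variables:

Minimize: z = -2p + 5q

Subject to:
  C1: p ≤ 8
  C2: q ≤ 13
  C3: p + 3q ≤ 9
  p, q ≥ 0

min z = -2p + 5q

s.t.
  p + s1 = 8
  q + s2 = 13
  p + 3q + s3 = 9
  p, q, s1, s2, s3 ≥ 0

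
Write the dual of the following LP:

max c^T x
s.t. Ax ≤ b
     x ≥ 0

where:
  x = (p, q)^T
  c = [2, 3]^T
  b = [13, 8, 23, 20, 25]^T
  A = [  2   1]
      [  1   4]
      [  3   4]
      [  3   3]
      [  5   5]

Primal max cᵀx s.t. Ax ≤ b, x ≥ 0  →  Dual min bᵀy s.t. Aᵀy ≥ c, y ≥ 0.

Minimize: z = 13y1 + 8y2 + 23y3 + 20y4 + 25y5

Subject to:
  2y1 + y2 + 3y3 + 3y4 + 5y5 ≥ 2
  y1 + 4y2 + 4y3 + 3y4 + 5y5 ≥ 3
  y1, y2, y3, y4, y5 ≥ 0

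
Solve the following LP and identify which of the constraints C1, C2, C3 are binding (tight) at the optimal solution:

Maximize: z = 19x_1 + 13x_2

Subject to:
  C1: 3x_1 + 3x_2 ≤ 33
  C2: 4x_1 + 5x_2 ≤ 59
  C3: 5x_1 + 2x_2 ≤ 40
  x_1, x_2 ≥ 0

At x_1 = 6, x_2 = 5, compute slack b - a·x for each constraint:
  C1: 33 − 33 = 0  (binding)
  C2: 59 − 49 = 10  (slack)
  C3: 40 − 40 = 0  (binding)

Optimal: x_1 = 6, x_2 = 5
Binding: C1, C3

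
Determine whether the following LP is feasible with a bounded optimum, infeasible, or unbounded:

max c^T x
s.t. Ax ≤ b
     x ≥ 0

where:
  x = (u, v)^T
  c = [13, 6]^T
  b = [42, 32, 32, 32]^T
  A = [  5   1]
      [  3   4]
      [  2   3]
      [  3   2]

Feasible with a bounded optimal solution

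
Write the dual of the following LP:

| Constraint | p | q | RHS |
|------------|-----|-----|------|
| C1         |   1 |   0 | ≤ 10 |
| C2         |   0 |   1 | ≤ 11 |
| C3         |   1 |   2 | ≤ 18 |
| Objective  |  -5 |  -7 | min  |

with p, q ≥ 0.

Primal min cᵀx s.t. Ax ≤ b, x ≥ 0  →  Dual max −bᵀy s.t. Aᵀy ≥ −c, y ≥ 0.

Maximize: z = -10y1 - 11y2 - 18y3

Subject to:
  y1 + y3 ≥ 5
  y2 + 2y3 ≥ 7
  y1, y2, y3 ≥ 0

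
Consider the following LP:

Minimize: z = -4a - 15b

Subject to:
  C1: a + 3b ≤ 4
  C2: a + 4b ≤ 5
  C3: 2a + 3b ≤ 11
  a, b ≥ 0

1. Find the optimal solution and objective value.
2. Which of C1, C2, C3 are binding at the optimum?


1. a = 1, b = 1, z = -19
2. C1, C2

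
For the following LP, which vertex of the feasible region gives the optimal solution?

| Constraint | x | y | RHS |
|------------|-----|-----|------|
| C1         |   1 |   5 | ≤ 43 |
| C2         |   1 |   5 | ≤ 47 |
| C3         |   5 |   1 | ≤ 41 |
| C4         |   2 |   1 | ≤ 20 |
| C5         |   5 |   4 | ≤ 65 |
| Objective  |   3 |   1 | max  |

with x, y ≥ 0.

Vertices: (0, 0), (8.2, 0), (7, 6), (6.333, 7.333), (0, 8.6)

Evaluate the objective at each vertex of the feasible region:
  z(0, 0) = 0
  z(8.2, 0) = 24.6
  z(7, 6) = 27  ←
  z(6.333, 7.333) = 26.33
  z(0, 8.6) = 8.6
The maximum is at x = 7, y = 6.

(7, 6)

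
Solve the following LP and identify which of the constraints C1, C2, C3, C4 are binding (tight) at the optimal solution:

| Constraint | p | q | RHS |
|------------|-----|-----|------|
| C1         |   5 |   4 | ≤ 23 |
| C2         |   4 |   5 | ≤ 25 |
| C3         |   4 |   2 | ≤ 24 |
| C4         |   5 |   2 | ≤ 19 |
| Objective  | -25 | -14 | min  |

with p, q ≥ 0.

At p = 3, q = 2, compute slack b - a·x for each constraint:
  C1: 23 − 23 = 0  (binding)
  C2: 25 − 22 = 3  (slack)
  C3: 24 − 16 = 8  (slack)
  C4: 19 − 19 = 0  (binding)

Optimal: p = 3, q = 2
Binding: C1, C4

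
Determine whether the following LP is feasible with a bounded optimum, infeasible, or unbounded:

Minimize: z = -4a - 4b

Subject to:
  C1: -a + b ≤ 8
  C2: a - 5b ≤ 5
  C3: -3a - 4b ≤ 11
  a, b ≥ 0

Unbounded (objective can decrease without bound)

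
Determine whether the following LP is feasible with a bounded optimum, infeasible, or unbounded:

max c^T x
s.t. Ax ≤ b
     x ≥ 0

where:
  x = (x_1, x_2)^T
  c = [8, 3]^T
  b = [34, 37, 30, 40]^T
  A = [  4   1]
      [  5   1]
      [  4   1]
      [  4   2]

Feasible with a bounded optimal solution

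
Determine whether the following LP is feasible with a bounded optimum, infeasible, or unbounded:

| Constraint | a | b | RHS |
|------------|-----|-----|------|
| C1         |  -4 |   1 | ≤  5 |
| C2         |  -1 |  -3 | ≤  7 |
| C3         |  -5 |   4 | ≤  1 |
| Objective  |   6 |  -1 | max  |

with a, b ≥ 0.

Unbounded (objective can increase without bound)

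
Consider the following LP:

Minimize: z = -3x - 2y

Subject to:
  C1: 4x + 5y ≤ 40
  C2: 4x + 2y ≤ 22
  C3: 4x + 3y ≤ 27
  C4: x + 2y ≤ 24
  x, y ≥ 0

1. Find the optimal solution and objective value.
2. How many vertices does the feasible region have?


1. x = 3, y = 5, z = -19
2. 5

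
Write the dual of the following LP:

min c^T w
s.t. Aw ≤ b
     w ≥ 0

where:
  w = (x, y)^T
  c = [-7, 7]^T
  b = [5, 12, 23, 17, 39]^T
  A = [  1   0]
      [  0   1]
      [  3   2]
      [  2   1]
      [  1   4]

Primal min cᵀx s.t. Ax ≤ b, x ≥ 0  →  Dual max −bᵀy s.t. Aᵀy ≥ −c, y ≥ 0.

Maximize: z = -5y1 - 12y2 - 23y3 - 17y4 - 39y5

Subject to:
  y1 + 3y3 + 2y4 + y5 ≥ 7
  y2 + 2y3 + y4 + 4y5 ≥ -7
  y1, y2, y3, y4, y5 ≥ 0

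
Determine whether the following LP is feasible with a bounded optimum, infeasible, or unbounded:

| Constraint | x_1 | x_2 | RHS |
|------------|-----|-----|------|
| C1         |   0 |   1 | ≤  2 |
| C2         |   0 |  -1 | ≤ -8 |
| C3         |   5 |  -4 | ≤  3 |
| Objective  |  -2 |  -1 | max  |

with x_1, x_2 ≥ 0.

Infeasible (no feasible solution exists)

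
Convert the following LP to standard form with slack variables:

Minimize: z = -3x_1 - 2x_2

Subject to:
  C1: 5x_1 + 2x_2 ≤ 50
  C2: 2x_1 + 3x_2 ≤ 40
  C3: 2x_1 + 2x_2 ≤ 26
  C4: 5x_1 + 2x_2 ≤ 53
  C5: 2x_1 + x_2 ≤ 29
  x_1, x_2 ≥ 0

min z = -3x_1 - 2x_2

s.t.
  5x_1 + 2x_2 + s1 = 50
  2x_1 + 3x_2 + s2 = 40
  2x_1 + 2x_2 + s3 = 26
  5x_1 + 2x_2 + s4 = 53
  2x_1 + x_2 + s5 = 29
  x_1, x_2, s1, s2, s3, s4, s5 ≥ 0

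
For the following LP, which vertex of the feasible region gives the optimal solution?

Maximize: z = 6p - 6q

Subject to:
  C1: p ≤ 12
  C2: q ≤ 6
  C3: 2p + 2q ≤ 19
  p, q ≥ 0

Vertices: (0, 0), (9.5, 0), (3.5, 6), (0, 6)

Evaluate the objective at each vertex of the feasible region:
  z(0, 0) = 0
  z(9.5, 0) = 57  ←
  z(3.5, 6) = -15
  z(0, 6) = -36
The maximum is at p = 9.5, q = 0.

(9.5, 0)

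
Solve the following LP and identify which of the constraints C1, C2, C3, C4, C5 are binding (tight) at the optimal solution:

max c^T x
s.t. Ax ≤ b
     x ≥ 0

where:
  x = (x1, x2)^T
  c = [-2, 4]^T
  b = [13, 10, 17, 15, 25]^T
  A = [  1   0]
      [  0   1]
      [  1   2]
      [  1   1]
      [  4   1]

At x1 = 0, x2 = 8.5, compute slack b - a·x for each constraint:
  C1: 13 − 0 = 13  (slack)
  C2: 10 − 8.5 = 1.5  (slack)
  C3: 17 − 17 = 0  (binding)
  C4: 15 − 8.5 = 6.5  (slack)
  C5: 25 − 8.5 = 16.5  (slack)

Optimal: x1 = 0, x2 = 8.5
Binding: C3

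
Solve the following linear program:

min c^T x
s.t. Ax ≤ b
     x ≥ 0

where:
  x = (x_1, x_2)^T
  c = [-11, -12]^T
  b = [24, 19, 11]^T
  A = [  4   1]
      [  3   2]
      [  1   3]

Evaluate the objective at each vertex of the feasible region:
  z(0, 0) = 0
  z(6, 0) = -66
  z(5.8, 0.8) = -73.4
  z(5, 2) = -79  ←
  z(0, 3.667) = -44
The minimum is at x_1 = 5, x_2 = 2.

x_1 = 5, x_2 = 2, z = -79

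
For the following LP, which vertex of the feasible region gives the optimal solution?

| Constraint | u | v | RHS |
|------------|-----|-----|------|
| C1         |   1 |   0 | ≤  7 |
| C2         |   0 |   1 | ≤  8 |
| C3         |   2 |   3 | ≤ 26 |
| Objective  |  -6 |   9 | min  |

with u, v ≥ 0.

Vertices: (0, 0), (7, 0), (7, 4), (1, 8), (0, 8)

Evaluate the objective at each vertex of the feasible region:
  z(0, 0) = 0
  z(7, 0) = -42  ←
  z(7, 4) = -6
  z(1, 8) = 66
  z(0, 8) = 72
The minimum is at u = 7, v = 0.

(7, 0)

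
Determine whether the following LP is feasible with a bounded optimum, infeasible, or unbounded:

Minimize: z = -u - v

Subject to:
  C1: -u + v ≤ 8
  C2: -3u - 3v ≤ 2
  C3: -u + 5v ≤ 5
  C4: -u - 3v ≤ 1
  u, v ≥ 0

Unbounded (objective can decrease without bound)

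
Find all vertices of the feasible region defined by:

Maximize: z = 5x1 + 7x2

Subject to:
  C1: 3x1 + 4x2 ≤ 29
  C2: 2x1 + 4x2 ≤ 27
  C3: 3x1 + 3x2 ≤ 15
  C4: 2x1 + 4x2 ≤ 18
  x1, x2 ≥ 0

(0, 0), (5, 0), (1, 4), (0, 4.5)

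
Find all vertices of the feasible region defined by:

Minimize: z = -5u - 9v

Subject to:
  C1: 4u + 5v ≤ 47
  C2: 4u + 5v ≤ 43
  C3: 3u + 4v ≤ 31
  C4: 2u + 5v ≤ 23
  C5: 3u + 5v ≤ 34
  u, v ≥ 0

(0, 0), (10.33, 0), (9, 1), (0, 4.6)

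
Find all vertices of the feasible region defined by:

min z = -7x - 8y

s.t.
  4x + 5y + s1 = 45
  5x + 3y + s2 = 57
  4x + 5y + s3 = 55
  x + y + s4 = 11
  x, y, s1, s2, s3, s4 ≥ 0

(0, 0), (11, 0), (10, 1), (0, 9)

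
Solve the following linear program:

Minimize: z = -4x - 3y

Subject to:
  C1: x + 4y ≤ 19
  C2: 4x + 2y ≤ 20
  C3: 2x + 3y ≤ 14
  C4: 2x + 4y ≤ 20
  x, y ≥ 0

Evaluate the objective at each vertex of the feasible region:
  z(0, 0) = 0
  z(5, 0) = -20
  z(4, 2) = -22  ←
  z(0, 4.667) = -14
The minimum is at x = 4, y = 2.

x = 4, y = 2, z = -22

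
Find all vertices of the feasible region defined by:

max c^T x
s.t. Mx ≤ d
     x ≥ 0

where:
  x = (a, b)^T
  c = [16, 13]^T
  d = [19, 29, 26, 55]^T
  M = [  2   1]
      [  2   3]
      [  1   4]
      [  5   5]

(0, 0), (9.5, 0), (8, 3), (6, 5), (0, 6.5)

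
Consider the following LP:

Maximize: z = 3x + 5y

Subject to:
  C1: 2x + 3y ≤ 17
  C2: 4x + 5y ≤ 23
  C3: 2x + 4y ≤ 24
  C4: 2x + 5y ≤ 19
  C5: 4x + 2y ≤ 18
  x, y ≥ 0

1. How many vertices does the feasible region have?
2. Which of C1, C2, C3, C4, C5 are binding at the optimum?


1. 5
2. C2, C4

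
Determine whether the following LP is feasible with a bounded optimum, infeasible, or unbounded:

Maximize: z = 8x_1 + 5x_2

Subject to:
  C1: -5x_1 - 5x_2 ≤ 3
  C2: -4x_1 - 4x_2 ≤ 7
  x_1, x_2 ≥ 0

Unbounded (objective can increase without bound)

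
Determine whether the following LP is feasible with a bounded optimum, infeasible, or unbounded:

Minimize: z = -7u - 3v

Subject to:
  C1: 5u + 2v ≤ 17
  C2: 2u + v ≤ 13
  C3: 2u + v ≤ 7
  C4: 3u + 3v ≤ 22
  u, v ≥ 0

Feasible with a bounded optimal solution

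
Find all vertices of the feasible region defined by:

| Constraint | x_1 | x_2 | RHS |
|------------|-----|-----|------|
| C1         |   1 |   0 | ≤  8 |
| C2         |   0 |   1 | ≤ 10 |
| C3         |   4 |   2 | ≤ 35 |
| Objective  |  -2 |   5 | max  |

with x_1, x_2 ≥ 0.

(0, 0), (8, 0), (8, 1.5), (3.75, 10), (0, 10)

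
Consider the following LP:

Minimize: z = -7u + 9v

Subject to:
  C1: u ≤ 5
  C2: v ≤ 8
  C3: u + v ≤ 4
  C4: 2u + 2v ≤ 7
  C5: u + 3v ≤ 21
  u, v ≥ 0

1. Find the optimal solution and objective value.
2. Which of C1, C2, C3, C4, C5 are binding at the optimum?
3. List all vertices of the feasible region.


1. u = 3.5, v = 0, z = -24.5
2. C4
3. (0, 0), (3.5, 0), (0, 3.5)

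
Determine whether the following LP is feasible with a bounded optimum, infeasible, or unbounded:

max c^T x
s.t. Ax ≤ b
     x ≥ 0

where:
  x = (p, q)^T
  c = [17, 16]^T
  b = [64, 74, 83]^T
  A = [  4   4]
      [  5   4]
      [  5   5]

Feasible with a bounded optimal solution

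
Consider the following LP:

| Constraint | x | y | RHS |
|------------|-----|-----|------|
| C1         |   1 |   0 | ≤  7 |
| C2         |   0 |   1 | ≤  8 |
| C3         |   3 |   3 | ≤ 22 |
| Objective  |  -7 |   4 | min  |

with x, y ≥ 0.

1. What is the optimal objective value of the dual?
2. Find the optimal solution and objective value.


1. -49
2. x = 7, y = 0, z = -49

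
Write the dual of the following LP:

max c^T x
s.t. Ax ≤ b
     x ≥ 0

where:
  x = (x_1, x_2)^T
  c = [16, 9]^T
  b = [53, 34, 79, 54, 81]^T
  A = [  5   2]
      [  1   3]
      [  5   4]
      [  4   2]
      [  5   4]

Primal max cᵀx s.t. Ax ≤ b, x ≥ 0  →  Dual min bᵀy s.t. Aᵀy ≥ c, y ≥ 0.

Minimize: z = 53y1 + 34y2 + 79y3 + 54y4 + 81y5

Subject to:
  5y1 + y2 + 5y3 + 4y4 + 5y5 ≥ 16
  2y1 + 3y2 + 4y3 + 2y4 + 4y5 ≥ 9
  y1, y2, y3, y4, y5 ≥ 0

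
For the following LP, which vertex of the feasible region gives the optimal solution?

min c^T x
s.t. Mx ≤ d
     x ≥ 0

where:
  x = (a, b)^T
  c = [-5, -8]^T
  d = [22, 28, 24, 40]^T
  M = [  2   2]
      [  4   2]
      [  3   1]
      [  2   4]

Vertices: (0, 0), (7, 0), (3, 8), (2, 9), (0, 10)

Evaluate the objective at each vertex of the feasible region:
  z(0, 0) = 0
  z(7, 0) = -35
  z(3, 8) = -79
  z(2, 9) = -82  ←
  z(0, 10) = -80
The minimum is at a = 2, b = 9.

(2, 9)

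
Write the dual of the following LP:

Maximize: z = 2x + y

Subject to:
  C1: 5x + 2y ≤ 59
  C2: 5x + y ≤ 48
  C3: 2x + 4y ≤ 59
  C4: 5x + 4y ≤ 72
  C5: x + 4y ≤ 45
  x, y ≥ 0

Primal max cᵀx s.t. Ax ≤ b, x ≥ 0  →  Dual min bᵀy s.t. Aᵀy ≥ c, y ≥ 0.

Minimize: z = 59y1 + 48y2 + 59y3 + 72y4 + 45y5

Subject to:
  5y1 + 5y2 + 2y3 + 5y4 + y5 ≥ 2
  2y1 + y2 + 4y3 + 4y4 + 4y5 ≥ 1
  y1, y2, y3, y4, y5 ≥ 0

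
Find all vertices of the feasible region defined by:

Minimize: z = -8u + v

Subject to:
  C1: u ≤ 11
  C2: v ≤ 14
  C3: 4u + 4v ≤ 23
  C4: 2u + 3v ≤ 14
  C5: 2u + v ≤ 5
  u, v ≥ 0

(0, 0), (2.5, 0), (0.25, 4.5), (0, 4.667)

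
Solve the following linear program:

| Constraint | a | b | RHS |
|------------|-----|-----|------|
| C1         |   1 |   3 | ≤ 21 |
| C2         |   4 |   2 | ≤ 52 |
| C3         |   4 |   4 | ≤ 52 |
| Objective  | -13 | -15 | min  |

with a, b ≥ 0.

Evaluate the objective at each vertex of the feasible region:
  z(0, 0) = 0
  z(13, 0) = -169
  z(9, 4) = -177  ←
  z(0, 7) = -105
The minimum is at a = 9, b = 4.

a = 9, b = 4, z = -177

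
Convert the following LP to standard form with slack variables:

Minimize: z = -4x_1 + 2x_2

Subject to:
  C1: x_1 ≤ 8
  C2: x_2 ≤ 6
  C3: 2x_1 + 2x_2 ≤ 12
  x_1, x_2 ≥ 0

min z = -4x_1 + 2x_2

s.t.
  x_1 + s1 = 8
  x_2 + s2 = 6
  2x_1 + 2x_2 + s3 = 12
  x_1, x_2, s1, s2, s3 ≥ 0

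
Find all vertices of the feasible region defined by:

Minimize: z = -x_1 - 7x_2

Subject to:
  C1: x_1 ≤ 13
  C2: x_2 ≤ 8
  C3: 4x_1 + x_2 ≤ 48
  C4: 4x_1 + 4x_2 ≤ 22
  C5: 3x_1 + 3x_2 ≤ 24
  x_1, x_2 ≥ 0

(0, 0), (5.5, 0), (0, 5.5)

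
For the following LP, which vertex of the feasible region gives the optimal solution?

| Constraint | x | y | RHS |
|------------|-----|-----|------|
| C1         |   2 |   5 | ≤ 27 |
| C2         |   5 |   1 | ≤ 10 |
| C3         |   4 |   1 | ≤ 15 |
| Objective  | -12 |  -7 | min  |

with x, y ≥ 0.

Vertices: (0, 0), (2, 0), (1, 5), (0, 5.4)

Evaluate the objective at each vertex of the feasible region:
  z(0, 0) = 0
  z(2, 0) = -24
  z(1, 5) = -47  ←
  z(0, 5.4) = -37.8
The minimum is at x = 1, y = 5.

(1, 5)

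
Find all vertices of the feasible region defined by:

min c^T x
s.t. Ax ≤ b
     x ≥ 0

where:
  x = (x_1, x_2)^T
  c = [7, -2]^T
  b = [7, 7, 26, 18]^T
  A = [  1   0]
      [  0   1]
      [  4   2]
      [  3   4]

(0, 0), (6, 0), (0, 4.5)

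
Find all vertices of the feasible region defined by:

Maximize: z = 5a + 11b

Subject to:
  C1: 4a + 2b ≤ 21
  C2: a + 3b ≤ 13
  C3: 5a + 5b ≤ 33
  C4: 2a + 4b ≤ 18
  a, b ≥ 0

(0, 0), (5.25, 0), (4, 2.5), (1, 4), (0, 4.333)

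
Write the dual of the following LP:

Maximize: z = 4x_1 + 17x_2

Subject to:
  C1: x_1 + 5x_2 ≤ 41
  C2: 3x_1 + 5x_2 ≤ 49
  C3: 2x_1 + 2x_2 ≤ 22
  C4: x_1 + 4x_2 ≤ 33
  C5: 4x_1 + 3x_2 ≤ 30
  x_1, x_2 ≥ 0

Primal max cᵀx s.t. Ax ≤ b, x ≥ 0  →  Dual min bᵀy s.t. Aᵀy ≥ c, y ≥ 0.

Minimize: z = 41y1 + 49y2 + 22y3 + 33y4 + 30y5

Subject to:
  y1 + 3y2 + 2y3 + y4 + 4y5 ≥ 4
  5y1 + 5y2 + 2y3 + 4y4 + 3y5 ≥ 17
  y1, y2, y3, y4, y5 ≥ 0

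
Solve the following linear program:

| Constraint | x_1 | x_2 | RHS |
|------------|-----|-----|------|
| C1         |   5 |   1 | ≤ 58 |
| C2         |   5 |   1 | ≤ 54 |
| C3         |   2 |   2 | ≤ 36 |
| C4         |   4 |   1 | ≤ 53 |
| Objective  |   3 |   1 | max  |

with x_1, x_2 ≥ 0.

Evaluate the objective at each vertex of the feasible region:
  z(0, 0) = 0
  z(10.8, 0) = 32.4
  z(9, 9) = 36  ←
  z(0, 18) = 18
The maximum is at x_1 = 9, x_2 = 9.

x_1 = 9, x_2 = 9, z = 36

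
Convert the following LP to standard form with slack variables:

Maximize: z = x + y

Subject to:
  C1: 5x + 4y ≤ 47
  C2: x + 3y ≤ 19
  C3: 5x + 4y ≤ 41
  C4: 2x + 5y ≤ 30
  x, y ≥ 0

max z = x + y

s.t.
  5x + 4y + s1 = 47
  x + 3y + s2 = 19
  5x + 4y + s3 = 41
  2x + 5y + s4 = 30
  x, y, s1, s2, s3, s4 ≥ 0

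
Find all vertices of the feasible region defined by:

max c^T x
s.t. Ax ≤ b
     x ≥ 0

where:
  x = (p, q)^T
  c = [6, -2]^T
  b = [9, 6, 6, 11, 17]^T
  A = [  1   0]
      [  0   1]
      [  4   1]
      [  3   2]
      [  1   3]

(0, 0), (1.5, 0), (0.2, 5.2), (0, 5.5)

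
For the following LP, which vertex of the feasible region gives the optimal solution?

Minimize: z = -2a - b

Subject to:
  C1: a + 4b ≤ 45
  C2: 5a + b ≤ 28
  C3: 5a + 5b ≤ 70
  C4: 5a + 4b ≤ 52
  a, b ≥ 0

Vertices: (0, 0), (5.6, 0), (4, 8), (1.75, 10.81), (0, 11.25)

Evaluate the objective at each vertex of the feasible region:
  z(0, 0) = 0
  z(5.6, 0) = -11.2
  z(4, 8) = -16  ←
  z(1.75, 10.81) = -14.31
  z(0, 11.25) = -11.25
The minimum is at a = 4, b = 8.

(4, 8)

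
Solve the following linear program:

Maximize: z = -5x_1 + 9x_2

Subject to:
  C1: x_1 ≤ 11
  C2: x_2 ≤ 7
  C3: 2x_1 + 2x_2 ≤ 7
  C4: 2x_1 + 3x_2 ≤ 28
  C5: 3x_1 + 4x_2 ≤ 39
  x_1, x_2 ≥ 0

Evaluate the objective at each vertex of the feasible region:
  z(0, 0) = 0
  z(3.5, 0) = -17.5
  z(0, 3.5) = 31.5  ←
The maximum is at x_1 = 0, x_2 = 3.5.

x_1 = 0, x_2 = 3.5, z = 31.5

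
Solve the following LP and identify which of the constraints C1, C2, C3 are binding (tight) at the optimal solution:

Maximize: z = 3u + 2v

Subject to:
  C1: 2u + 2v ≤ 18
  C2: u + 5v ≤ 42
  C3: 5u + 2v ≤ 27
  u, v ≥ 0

At u = 3, v = 6, compute slack b - a·x for each constraint:
  C1: 18 − 18 = 0  (binding)
  C2: 42 − 33 = 9  (slack)
  C3: 27 − 27 = 0  (binding)

Optimal: u = 3, v = 6
Binding: C1, C3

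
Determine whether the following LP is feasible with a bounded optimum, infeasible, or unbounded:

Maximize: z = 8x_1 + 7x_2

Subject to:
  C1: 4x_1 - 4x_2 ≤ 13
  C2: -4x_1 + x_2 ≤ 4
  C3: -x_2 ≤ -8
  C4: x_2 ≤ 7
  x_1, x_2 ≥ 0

Infeasible (no feasible solution exists)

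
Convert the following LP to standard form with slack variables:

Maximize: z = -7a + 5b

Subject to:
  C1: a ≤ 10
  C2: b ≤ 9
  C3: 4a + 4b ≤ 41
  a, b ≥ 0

max z = -7a + 5b

s.t.
  a + s1 = 10
  b + s2 = 9
  4a + 4b + s3 = 41
  a, b, s1, s2, s3 ≥ 0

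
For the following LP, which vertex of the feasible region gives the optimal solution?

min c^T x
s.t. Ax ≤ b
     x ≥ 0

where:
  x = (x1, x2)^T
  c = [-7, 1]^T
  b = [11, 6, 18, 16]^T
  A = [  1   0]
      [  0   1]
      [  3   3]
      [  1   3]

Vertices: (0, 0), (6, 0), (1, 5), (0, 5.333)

Evaluate the objective at each vertex of the feasible region:
  z(0, 0) = 0
  z(6, 0) = -42  ←
  z(1, 5) = -2
  z(0, 5.333) = 5.333
The minimum is at x1 = 6, x2 = 0.

(6, 0)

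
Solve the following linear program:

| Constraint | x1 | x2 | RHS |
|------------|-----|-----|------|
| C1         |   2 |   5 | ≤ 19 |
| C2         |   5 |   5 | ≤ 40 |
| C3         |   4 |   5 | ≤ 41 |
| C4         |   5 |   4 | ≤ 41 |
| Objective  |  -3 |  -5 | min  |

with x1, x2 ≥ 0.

Evaluate the objective at each vertex of the feasible region:
  z(0, 0) = 0
  z(8, 0) = -24
  z(7, 1) = -26  ←
  z(0, 3.8) = -19
The minimum is at x1 = 7, x2 = 1.

x1 = 7, x2 = 1, z = -26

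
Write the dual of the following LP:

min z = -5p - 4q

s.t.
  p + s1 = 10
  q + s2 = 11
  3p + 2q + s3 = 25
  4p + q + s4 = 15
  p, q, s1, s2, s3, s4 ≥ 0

Primal min cᵀx s.t. Ax ≤ b, x ≥ 0  →  Dual max −bᵀy s.t. Aᵀy ≥ −c, y ≥ 0.

Maximize: z = -10y1 - 11y2 - 25y3 - 15y4

Subject to:
  y1 + 3y3 + 4y4 ≥ 5
  y2 + 2y3 + y4 ≥ 4
  y1, y2, y3, y4 ≥ 0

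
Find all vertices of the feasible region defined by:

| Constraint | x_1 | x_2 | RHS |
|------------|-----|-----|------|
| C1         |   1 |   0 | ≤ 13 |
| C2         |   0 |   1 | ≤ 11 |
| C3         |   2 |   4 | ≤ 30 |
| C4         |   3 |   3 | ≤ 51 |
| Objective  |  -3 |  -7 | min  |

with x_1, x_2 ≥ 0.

(0, 0), (13, 0), (13, 1), (0, 7.5)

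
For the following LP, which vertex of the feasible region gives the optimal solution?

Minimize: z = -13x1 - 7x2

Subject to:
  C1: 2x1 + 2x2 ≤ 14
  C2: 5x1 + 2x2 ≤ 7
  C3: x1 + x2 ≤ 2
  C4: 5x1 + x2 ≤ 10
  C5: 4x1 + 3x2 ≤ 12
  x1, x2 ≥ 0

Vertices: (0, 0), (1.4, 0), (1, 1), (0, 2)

Evaluate the objective at each vertex of the feasible region:
  z(0, 0) = 0
  z(1.4, 0) = -18.2
  z(1, 1) = -20  ←
  z(0, 2) = -14
The minimum is at x1 = 1, x2 = 1.

(1, 1)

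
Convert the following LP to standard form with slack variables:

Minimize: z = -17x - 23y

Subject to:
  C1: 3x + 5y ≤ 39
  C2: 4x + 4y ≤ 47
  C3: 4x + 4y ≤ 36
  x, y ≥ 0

min z = -17x - 23y

s.t.
  3x + 5y + s1 = 39
  4x + 4y + s2 = 47
  4x + 4y + s3 = 36
  x, y, s1, s2, s3 ≥ 0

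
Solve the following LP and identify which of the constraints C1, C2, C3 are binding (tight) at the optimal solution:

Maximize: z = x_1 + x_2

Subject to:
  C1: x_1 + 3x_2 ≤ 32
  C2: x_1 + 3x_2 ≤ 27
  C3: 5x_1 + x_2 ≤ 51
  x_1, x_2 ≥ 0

At x_1 = 9, x_2 = 6, compute slack b - a·x for each constraint:
  C1: 32 − 27 = 5  (slack)
  C2: 27 − 27 = 0  (binding)
  C3: 51 − 51 = 0  (binding)

Optimal: x_1 = 9, x_2 = 6
Binding: C2, C3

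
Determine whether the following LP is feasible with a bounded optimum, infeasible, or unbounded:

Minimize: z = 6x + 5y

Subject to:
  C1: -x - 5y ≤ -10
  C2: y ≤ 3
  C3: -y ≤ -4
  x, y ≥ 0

Infeasible (no feasible solution exists)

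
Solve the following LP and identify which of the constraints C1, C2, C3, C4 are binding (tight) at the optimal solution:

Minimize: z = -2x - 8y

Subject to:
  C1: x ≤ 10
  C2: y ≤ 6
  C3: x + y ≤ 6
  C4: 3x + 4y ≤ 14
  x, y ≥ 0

At x = 0, y = 3.5, compute slack b - a·x for each constraint:
  C1: 10 − 0 = 10  (slack)
  C2: 6 − 3.5 = 2.5  (slack)
  C3: 6 − 3.5 = 2.5  (slack)
  C4: 14 − 14 = 0  (binding)

Optimal: x = 0, y = 3.5
Binding: C4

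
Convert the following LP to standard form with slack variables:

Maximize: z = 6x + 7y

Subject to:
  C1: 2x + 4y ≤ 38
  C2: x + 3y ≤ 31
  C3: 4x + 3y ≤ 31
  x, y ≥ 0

max z = 6x + 7y

s.t.
  2x + 4y + s1 = 38
  x + 3y + s2 = 31
  4x + 3y + s3 = 31
  x, y, s1, s2, s3 ≥ 0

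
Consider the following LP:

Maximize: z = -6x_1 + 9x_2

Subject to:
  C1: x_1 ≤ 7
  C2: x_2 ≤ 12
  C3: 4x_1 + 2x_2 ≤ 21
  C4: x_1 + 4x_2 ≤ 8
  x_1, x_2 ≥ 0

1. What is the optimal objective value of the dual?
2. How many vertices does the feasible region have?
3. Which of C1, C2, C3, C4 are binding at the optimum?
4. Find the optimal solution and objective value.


1. 18
2. 4
3. C4
4. x_1 = 0, x_2 = 2, z = 18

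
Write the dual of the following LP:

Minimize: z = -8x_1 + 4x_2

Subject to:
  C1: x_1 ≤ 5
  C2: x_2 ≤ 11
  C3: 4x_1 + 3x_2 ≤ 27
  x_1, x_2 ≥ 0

Primal min cᵀx s.t. Ax ≤ b, x ≥ 0  →  Dual max −bᵀy s.t. Aᵀy ≥ −c, y ≥ 0.

Maximize: z = -5y1 - 11y2 - 27y3

Subject to:
  y1 + 4y3 ≥ 8
  y2 + 3y3 ≥ -4
  y1, y2, y3 ≥ 0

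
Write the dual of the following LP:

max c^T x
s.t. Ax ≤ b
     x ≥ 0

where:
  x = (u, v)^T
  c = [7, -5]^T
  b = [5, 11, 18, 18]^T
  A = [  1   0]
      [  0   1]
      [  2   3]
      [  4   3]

Primal max cᵀx s.t. Ax ≤ b, x ≥ 0  →  Dual min bᵀy s.t. Aᵀy ≥ c, y ≥ 0.

Minimize: z = 5y1 + 11y2 + 18y3 + 18y4

Subject to:
  y1 + 2y3 + 4y4 ≥ 7
  y2 + 3y3 + 3y4 ≥ -5
  y1, y2, y3, y4 ≥ 0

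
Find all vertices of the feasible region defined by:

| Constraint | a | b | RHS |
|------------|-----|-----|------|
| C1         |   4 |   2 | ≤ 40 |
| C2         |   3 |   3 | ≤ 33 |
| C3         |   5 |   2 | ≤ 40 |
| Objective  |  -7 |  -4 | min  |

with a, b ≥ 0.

(0, 0), (8, 0), (6, 5), (0, 11)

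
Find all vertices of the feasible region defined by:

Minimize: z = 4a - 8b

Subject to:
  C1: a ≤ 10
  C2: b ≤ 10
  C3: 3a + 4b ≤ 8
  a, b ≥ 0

(0, 0), (2.667, 0), (0, 2)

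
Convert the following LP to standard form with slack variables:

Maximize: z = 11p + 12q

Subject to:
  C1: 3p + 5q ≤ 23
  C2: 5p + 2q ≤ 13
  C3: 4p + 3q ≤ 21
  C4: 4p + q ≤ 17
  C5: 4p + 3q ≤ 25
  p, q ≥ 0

max z = 11p + 12q

s.t.
  3p + 5q + s1 = 23
  5p + 2q + s2 = 13
  4p + 3q + s3 = 21
  4p + q + s4 = 17
  4p + 3q + s5 = 25
  p, q, s1, s2, s3, s4, s5 ≥ 0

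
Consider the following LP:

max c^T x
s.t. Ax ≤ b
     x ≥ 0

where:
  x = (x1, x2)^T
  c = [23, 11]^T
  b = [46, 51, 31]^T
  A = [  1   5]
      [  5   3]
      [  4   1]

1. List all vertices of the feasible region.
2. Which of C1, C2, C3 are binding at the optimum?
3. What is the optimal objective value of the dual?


1. (0, 0), (7.75, 0), (6, 7), (5.318, 8.136), (0, 9.2)
2. C2, C3
3. 215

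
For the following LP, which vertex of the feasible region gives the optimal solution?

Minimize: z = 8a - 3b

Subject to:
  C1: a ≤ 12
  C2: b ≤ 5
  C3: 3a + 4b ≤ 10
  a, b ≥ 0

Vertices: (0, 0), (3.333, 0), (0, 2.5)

Evaluate the objective at each vertex of the feasible region:
  z(0, 0) = 0
  z(3.333, 0) = 26.67
  z(0, 2.5) = -7.5  ←
The minimum is at a = 0, b = 2.5.

(0, 2.5)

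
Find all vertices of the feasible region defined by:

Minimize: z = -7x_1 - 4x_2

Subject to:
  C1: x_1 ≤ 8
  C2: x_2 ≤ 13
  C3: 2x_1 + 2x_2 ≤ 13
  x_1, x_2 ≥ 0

(0, 0), (6.5, 0), (0, 6.5)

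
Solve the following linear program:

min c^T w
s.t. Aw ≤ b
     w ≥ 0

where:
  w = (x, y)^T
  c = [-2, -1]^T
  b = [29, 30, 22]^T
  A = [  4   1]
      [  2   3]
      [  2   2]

Evaluate the objective at each vertex of the feasible region:
  z(0, 0) = 0
  z(7.25, 0) = -14.5
  z(6, 5) = -17  ←
  z(3, 8) = -14
  z(0, 10) = -10
The minimum is at x = 6, y = 5.

x = 6, y = 5, z = -17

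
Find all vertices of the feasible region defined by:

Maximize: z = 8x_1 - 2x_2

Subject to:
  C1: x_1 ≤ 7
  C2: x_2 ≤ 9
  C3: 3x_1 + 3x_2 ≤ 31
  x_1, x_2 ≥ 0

(0, 0), (7, 0), (7, 3.333), (1.333, 9), (0, 9)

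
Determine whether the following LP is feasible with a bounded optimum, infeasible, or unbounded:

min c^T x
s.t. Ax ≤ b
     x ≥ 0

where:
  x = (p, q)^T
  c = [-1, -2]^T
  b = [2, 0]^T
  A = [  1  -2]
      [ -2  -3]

Unbounded (objective can decrease without bound)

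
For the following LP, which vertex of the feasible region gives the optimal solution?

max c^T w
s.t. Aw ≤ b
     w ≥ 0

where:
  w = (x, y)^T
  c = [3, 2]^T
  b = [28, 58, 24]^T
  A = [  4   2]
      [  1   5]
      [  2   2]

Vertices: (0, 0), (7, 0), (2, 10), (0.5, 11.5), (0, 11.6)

Evaluate the objective at each vertex of the feasible region:
  z(0, 0) = 0
  z(7, 0) = 21
  z(2, 10) = 26  ←
  z(0.5, 11.5) = 24.5
  z(0, 11.6) = 23.2
The maximum is at x = 2, y = 10.

(2, 10)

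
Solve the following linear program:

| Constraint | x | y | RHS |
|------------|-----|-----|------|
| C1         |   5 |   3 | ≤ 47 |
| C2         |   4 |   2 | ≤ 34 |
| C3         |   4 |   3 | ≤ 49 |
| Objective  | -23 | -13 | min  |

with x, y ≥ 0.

Evaluate the objective at each vertex of the feasible region:
  z(0, 0) = 0
  z(8.5, 0) = -195.5
  z(4, 9) = -209  ←
  z(0, 15.67) = -203.7
The minimum is at x = 4, y = 9.

x = 4, y = 9, z = -209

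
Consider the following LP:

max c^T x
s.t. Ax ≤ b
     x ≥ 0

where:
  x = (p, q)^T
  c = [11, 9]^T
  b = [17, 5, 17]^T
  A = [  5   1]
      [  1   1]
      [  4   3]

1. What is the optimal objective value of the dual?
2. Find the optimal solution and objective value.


1. 49
2. p = 2, q = 3, z = 49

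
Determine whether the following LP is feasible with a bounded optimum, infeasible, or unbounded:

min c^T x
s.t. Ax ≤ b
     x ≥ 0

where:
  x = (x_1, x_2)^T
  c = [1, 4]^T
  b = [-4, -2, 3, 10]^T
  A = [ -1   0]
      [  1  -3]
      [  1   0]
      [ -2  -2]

Infeasible (no feasible solution exists)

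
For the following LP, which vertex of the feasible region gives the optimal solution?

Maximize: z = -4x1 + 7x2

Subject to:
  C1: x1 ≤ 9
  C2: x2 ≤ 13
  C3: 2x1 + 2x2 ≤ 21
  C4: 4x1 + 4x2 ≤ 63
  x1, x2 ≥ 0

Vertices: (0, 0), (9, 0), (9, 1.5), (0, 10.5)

Evaluate the objective at each vertex of the feasible region:
  z(0, 0) = 0
  z(9, 0) = -36
  z(9, 1.5) = -25.5
  z(0, 10.5) = 73.5  ←
The maximum is at x1 = 0, x2 = 10.5.

(0, 10.5)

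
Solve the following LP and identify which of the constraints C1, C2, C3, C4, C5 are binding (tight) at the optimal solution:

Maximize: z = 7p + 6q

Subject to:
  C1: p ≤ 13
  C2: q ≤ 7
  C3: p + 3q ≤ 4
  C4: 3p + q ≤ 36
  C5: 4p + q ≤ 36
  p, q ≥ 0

At p = 4, q = 0, compute slack b - a·x for each constraint:
  C1: 13 − 4 = 9  (slack)
  C2: 7 − 0 = 7  (slack)
  C3: 4 − 4 = 0  (binding)
  C4: 36 − 12 = 24  (slack)
  C5: 36 − 16 = 20  (slack)

Optimal: p = 4, q = 0
Binding: C3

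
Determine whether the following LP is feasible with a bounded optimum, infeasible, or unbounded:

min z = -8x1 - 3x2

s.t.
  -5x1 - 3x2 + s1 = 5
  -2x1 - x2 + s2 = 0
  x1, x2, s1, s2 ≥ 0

Unbounded (objective can decrease without bound)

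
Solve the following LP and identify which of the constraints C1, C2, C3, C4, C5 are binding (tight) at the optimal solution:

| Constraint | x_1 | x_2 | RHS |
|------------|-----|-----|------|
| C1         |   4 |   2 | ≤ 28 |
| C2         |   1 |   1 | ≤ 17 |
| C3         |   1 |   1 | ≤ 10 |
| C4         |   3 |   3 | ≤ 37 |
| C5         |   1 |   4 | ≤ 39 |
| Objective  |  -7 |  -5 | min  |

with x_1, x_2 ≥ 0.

At x_1 = 4, x_2 = 6, compute slack b - a·x for each constraint:
  C1: 28 − 28 = 0  (binding)
  C2: 17 − 10 = 7  (slack)
  C3: 10 − 10 = 0  (binding)
  C4: 37 − 30 = 7  (slack)
  C5: 39 − 28 = 11  (slack)

Optimal: x_1 = 4, x_2 = 6
Binding: C1, C3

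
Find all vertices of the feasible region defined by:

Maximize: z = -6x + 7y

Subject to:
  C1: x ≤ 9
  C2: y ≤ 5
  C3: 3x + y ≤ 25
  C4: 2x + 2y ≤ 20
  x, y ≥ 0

(0, 0), (8.333, 0), (7.5, 2.5), (5, 5), (0, 5)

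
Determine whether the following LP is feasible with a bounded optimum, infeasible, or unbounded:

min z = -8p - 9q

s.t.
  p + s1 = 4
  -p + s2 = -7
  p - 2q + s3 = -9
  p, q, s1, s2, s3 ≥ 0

Infeasible (no feasible solution exists)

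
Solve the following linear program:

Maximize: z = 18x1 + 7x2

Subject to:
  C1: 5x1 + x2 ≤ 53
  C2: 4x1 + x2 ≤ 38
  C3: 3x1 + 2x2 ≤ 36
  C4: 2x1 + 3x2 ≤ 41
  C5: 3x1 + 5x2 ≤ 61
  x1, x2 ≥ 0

Evaluate the objective at each vertex of the feasible region:
  z(0, 0) = 0
  z(9.5, 0) = 171
  z(8, 6) = 186  ←
  z(6.444, 8.333) = 174.3
  z(0, 12.2) = 85.4
The maximum is at x1 = 8, x2 = 6.

x1 = 8, x2 = 6, z = 186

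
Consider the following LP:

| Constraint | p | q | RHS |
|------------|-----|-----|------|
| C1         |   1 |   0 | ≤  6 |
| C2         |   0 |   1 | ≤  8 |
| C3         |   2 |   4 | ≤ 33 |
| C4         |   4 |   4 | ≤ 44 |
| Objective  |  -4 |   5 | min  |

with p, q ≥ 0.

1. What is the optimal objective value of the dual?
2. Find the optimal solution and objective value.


1. -24
2. p = 6, q = 0, z = -24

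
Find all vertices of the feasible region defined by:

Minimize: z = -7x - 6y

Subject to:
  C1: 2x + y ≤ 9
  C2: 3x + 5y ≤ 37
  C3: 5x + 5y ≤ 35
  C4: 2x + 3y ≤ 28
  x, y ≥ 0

(0, 0), (4.5, 0), (2, 5), (0, 7)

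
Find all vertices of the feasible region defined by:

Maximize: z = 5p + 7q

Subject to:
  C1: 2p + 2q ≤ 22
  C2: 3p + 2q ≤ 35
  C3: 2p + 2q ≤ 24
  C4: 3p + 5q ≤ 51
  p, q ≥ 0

(0, 0), (11, 0), (2, 9), (0, 10.2)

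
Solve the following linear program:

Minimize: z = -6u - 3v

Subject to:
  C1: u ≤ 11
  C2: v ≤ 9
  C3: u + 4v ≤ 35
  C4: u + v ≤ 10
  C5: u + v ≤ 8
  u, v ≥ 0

Evaluate the objective at each vertex of the feasible region:
  z(0, 0) = 0
  z(8, 0) = -48  ←
  z(0, 8) = -24
The minimum is at u = 8, v = 0.

u = 8, v = 0, z = -48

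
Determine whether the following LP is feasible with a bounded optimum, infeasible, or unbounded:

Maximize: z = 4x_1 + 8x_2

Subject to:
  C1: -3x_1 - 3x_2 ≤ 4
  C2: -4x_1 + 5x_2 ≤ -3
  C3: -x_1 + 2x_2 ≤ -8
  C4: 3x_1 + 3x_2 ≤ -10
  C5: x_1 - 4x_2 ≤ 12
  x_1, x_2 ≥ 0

Infeasible (no feasible solution exists)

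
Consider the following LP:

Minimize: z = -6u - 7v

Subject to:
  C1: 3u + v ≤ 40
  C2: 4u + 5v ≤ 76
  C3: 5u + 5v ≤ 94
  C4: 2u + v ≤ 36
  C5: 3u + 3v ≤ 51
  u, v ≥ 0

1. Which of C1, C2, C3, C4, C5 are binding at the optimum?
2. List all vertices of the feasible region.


1. C2, C5
2. (0, 0), (13.33, 0), (11.5, 5.5), (9, 8), (0, 15.2)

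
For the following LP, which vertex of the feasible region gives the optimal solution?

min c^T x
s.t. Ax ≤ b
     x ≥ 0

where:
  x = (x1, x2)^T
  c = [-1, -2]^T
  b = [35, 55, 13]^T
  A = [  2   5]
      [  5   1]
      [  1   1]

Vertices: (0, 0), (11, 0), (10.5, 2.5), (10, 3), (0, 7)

Evaluate the objective at each vertex of the feasible region:
  z(0, 0) = 0
  z(11, 0) = -11
  z(10.5, 2.5) = -15.5
  z(10, 3) = -16  ←
  z(0, 7) = -14
The minimum is at x1 = 10, x2 = 3.

(10, 3)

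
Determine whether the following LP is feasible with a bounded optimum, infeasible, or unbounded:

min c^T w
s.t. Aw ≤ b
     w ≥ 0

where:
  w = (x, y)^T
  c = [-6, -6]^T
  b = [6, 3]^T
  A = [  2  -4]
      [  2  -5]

Unbounded (objective can decrease without bound)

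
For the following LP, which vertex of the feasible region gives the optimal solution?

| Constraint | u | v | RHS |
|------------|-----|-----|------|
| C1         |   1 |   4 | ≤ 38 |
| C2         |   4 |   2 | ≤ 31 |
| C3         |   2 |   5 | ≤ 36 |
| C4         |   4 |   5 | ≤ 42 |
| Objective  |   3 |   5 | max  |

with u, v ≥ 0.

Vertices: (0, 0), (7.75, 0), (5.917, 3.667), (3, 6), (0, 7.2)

Evaluate the objective at each vertex of the feasible region:
  z(0, 0) = 0
  z(7.75, 0) = 23.25
  z(5.917, 3.667) = 36.08
  z(3, 6) = 39  ←
  z(0, 7.2) = 36
The maximum is at u = 3, v = 6.

(3, 6)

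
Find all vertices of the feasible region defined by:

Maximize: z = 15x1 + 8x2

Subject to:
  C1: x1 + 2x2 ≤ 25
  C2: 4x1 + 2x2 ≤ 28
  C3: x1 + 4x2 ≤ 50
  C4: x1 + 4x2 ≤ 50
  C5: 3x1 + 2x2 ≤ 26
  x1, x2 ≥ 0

(0, 0), (7, 0), (2, 10), (0.5, 12.25), (0, 12.5)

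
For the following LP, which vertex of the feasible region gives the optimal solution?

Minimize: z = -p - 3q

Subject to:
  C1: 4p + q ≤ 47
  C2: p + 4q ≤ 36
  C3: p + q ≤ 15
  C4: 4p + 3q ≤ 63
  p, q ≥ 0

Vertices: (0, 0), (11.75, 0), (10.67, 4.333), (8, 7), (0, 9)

Evaluate the objective at each vertex of the feasible region:
  z(0, 0) = 0
  z(11.75, 0) = -11.75
  z(10.67, 4.333) = -23.67
  z(8, 7) = -29  ←
  z(0, 9) = -27
The minimum is at p = 8, q = 7.

(8, 7)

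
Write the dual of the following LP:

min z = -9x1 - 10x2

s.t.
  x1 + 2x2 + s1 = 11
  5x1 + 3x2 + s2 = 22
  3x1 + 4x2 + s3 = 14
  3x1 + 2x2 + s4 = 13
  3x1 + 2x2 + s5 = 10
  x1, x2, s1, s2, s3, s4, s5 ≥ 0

Primal min cᵀx s.t. Ax ≤ b, x ≥ 0  →  Dual max −bᵀy s.t. Aᵀy ≥ −c, y ≥ 0.

Maximize: z = -11y1 - 22y2 - 14y3 - 13y4 - 10y5

Subject to:
  y1 + 5y2 + 3y3 + 3y4 + 3y5 ≥ 9
  2y1 + 3y2 + 4y3 + 2y4 + 2y5 ≥ 10
  y1, y2, y3, y4, y5 ≥ 0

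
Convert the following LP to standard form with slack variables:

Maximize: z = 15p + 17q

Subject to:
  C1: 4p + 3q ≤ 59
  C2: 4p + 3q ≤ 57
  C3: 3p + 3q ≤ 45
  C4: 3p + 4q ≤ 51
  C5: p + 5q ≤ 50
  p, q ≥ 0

max z = 15p + 17q

s.t.
  4p + 3q + s1 = 59
  4p + 3q + s2 = 57
  3p + 3q + s3 = 45
  3p + 4q + s4 = 51
  p + 5q + s5 = 50
  p, q, s1, s2, s3, s4, s5 ≥ 0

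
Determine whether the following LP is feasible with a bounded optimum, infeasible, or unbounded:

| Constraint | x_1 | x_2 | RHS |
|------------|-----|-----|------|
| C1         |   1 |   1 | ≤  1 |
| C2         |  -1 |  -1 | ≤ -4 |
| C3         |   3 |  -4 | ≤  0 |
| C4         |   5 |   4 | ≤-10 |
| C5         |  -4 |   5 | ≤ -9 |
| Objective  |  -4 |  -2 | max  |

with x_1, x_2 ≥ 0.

Infeasible (no feasible solution exists)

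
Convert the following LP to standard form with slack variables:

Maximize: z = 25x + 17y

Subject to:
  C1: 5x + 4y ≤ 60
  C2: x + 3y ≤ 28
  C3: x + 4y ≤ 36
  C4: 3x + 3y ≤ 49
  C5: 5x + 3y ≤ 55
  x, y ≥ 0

max z = 25x + 17y

s.t.
  5x + 4y + s1 = 60
  x + 3y + s2 = 28
  x + 4y + s3 = 36
  3x + 3y + s4 = 49
  5x + 3y + s5 = 55
  x, y, s1, s2, s3, s4, s5 ≥ 0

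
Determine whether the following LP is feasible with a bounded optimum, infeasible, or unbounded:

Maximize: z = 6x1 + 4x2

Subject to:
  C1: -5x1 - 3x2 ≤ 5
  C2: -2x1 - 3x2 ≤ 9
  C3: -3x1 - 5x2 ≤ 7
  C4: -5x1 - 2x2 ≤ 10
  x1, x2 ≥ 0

Unbounded (objective can increase without bound)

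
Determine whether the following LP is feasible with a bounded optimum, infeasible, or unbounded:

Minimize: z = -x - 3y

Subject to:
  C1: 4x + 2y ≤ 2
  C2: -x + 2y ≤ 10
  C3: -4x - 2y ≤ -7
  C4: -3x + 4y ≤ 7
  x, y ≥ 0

Infeasible (no feasible solution exists)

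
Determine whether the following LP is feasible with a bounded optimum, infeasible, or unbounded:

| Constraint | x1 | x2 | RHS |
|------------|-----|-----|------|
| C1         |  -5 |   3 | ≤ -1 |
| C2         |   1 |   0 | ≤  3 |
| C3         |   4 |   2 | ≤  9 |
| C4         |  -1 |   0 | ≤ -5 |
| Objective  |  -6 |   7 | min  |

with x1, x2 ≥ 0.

Infeasible (no feasible solution exists)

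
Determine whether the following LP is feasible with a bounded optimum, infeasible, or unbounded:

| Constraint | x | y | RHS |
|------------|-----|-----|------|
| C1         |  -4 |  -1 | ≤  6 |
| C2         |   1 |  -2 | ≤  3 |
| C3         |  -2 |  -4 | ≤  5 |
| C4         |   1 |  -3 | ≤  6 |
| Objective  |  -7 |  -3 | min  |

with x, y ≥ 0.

Unbounded (objective can decrease without bound)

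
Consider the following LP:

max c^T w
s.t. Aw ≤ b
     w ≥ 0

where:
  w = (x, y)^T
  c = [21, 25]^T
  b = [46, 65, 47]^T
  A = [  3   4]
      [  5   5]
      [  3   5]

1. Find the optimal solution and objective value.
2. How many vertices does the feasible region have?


1. x = 9, y = 4, z = 289
2. 4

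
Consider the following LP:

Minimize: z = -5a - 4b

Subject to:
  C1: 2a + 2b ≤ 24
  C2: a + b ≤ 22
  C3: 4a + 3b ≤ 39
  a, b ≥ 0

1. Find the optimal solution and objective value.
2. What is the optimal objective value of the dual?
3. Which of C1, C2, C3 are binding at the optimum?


1. a = 3, b = 9, z = -51
2. -51
3. C1, C3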